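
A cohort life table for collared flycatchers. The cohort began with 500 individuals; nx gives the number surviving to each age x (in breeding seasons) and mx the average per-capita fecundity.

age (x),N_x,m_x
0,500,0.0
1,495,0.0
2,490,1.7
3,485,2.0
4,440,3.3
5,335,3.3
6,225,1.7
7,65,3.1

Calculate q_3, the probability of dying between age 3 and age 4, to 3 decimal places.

lx = nx/n0 = nx/500: 1, 0.99, 0.98, 0.97, 0.88, 0.67, 0.45, 0.13
q_3 = (l_3 − l_4) / l_3 = (0.97 − 0.88) / 0.97
     = 0.09 / 0.97 = 0.092784… → 0.093

0.093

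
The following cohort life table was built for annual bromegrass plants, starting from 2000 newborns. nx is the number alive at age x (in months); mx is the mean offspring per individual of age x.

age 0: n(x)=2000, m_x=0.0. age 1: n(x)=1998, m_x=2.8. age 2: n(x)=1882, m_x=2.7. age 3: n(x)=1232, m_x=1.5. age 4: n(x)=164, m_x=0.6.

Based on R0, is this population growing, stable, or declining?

growing

lx = nx/n0 = nx/2000: 1, 0.999, 0.941, 0.616, 0.082
R0 = Σ lx·mx = 0 + 2.7972 + 2.5407 + 0.924 + 0.0492 = 6.3111
R0 > 1, so the population is growing.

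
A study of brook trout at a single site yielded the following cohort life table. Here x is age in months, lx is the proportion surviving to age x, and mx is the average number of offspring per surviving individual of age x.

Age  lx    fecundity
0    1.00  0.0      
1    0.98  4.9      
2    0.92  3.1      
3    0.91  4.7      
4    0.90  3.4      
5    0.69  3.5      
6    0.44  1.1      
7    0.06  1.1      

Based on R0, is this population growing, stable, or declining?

R0 = Σ lx·mx = 0 + 4.802 + 2.852 + 4.277 + 3.06 + 2.415 + 0.484 + 0.066 = 17.956
R0 > 1, so the population is growing.

growing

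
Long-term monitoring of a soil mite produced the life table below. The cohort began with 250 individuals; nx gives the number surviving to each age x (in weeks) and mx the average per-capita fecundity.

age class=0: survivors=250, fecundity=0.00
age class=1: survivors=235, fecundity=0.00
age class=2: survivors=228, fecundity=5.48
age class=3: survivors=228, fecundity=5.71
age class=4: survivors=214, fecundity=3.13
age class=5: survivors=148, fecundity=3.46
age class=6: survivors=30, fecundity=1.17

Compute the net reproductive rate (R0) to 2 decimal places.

lx = nx/n0 = nx/250: 1, 0.94, 0.912, 0.912, 0.856, 0.592, 0.12
lx·mx by age: 0, 0, 4.99776, 5.20752, 2.67928, 2.04832, 0.1404
R0 = Σ lx·mx = 15.07328 → 15.07

15.07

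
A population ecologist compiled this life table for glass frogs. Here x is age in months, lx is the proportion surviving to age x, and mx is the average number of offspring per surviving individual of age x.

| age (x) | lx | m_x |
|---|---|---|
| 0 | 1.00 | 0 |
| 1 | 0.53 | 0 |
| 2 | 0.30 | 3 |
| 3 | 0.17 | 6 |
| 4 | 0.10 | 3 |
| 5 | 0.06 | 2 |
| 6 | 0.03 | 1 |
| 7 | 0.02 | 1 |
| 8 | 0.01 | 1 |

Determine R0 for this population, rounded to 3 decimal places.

lx·mx by age: 0, 0, 0.9, 1.02, 0.3, 0.12, 0.03, 0.02, 0.01
R0 = Σ lx·mx = 2.4 → 2.400

2.400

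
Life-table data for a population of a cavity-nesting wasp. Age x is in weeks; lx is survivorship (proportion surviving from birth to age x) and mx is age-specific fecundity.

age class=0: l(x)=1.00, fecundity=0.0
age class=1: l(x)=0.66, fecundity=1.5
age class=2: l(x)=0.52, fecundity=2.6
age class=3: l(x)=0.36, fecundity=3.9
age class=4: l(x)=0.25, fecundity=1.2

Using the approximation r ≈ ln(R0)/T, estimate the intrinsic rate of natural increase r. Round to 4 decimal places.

0.6210

R0 = Σ lx·mx = 0 + 0.99 + 1.352 + 1.404 + 0.3 = 4.046
Σ x·lx·mx = 9.106; T = 9.106/4.046 = 2.25062…
r ≈ ln(R0)/T = ln(4.046)/2.25062… = 0.621042… → 0.6210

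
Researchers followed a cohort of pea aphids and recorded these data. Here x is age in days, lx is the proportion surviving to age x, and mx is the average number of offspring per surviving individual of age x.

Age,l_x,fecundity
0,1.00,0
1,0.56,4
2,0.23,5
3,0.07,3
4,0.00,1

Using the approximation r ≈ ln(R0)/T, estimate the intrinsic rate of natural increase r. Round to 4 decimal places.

R0 = Σ lx·mx = 0 + 2.24 + 1.15 + 0.21 + 0 = 3.6
Σ x·lx·mx = 5.17; T = 5.17/3.6 = 1.43611…
r ≈ ln(R0)/T = ln(3.6)/1.43611… = 0.891946… → 0.8919

0.8919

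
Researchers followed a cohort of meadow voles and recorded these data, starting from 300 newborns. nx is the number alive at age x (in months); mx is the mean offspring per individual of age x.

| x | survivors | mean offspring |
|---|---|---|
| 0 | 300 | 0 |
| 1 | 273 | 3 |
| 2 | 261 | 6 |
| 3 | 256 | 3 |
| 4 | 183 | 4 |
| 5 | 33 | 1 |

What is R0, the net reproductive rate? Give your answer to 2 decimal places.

13.06

lx = nx/n0 = nx/300: 1, 0.91, 0.87, 0.85333…, 0.61, 0.11
lx·mx by age: 0, 2.73, 5.22, 2.56…, 2.44, 0.11
R0 = Σ lx·mx = 13.06… → 13.06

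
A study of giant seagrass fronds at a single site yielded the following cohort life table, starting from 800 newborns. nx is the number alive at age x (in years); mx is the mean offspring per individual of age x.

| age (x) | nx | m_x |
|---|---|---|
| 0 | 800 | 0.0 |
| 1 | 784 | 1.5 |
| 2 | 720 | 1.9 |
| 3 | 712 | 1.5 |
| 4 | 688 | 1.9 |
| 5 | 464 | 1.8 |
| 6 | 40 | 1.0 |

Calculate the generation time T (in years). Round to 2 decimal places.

2.89

lx = nx/n0 = nx/800: 1, 0.98, 0.9, 0.89, 0.86, 0.58, 0.05
lx·mx: 0, 1.47, 1.71, 1.335, 1.634, 1.044, 0.05 → R0 = 7.243
x·lx·mx: 0, 1.47, 3.42, 4.005, 6.536, 5.22, 0.3 → Σ = 20.951
T = 20.951 / 7.243 = 2.892586… → 2.89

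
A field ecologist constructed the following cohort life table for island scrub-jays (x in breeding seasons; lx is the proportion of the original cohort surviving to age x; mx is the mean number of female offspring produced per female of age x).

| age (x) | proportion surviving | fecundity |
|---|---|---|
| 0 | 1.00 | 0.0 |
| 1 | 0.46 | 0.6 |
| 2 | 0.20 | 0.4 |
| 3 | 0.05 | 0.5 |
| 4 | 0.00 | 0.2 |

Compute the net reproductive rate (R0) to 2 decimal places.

0.38

lx·mx by age: 0, 0.276, 0.08, 0.025, 0
R0 = Σ lx·mx = 0.381 → 0.38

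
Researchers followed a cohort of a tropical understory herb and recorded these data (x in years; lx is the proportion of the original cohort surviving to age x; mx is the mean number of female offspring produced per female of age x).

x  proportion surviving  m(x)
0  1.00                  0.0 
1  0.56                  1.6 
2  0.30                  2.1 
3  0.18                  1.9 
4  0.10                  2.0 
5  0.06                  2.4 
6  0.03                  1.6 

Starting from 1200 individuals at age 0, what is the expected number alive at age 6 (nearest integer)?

36

Expected survivors = N0 · l_6 = 1200 × 0.03 = 36 → 36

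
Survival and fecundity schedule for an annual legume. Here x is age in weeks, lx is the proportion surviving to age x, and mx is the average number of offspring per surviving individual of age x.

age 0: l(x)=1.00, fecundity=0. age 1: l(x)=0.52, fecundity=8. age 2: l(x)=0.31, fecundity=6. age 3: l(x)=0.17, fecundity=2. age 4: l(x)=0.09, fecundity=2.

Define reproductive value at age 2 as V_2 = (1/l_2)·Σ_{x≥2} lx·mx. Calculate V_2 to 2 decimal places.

lx·mx for x ≥ 2: 1.86, 0.34, 0.18 → sum = 2.38
V_2 = 2.38 / l_2 = 2.38 / 0.31 = 7.677419… → 7.68

7.68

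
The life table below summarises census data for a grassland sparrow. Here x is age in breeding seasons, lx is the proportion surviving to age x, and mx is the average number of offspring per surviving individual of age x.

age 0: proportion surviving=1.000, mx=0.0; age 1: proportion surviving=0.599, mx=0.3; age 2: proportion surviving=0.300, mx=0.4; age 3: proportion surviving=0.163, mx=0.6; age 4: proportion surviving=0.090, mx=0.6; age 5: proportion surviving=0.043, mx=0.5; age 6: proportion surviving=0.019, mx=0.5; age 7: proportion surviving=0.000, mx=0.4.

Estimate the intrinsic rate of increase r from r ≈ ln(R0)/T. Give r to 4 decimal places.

-0.3215

R0 = Σ lx·mx = 0 + 0.1797 + 0.12 + 0.0978 + 0.054 + 0.0215 + 0.0095 + 0 = 0.4825
Σ x·lx·mx = 1.0936; T = 1.0936/0.4825 = 2.26653…
r ≈ ln(R0)/T = ln(0.4825)/2.26653… = -0.321538… → -0.3215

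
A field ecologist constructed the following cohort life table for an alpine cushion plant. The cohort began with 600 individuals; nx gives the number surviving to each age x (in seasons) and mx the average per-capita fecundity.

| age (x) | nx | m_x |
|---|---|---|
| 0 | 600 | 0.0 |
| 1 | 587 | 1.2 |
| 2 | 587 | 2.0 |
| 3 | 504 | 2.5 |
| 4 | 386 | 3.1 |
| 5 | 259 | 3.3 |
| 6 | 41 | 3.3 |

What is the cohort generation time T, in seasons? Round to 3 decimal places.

3.137

lx = nx/n0 = nx/600: 1, 0.97833…, 0.97833…, 0.84, 0.64333…, 0.43167…, 0.06833…
lx·mx: 0, 1.174…, 1.956667…, 2.1, 1.994333…, 1.4245…, 0.2255… → R0 = 8.875…
x·lx·mx: 0, 1.174…, 3.913333…, 6.3, 7.977333…, 7.1225…, 1.353… → Σ = 27.840167…
T = 27.840167… / 8.875… = 3.13692… → 3.137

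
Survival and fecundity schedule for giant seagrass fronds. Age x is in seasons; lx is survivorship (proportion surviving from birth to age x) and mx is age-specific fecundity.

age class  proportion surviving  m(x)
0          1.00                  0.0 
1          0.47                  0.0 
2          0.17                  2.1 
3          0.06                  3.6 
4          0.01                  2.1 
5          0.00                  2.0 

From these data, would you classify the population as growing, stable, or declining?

R0 = Σ lx·mx = 0 + 0 + 0.357 + 0.216 + 0.021 + 0 = 0.594
R0 < 1, so the population is declining.

declining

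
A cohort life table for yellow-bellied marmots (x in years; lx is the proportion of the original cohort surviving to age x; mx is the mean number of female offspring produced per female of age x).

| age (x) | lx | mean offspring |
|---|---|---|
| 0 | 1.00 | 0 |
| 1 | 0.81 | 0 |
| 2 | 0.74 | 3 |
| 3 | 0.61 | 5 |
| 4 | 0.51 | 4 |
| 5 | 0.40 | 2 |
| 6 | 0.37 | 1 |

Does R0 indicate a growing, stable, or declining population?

R0 = Σ lx·mx = 0 + 0 + 2.22 + 3.05 + 2.04 + 0.8 + 0.37 = 8.48
R0 > 1, so the population is growing.

growing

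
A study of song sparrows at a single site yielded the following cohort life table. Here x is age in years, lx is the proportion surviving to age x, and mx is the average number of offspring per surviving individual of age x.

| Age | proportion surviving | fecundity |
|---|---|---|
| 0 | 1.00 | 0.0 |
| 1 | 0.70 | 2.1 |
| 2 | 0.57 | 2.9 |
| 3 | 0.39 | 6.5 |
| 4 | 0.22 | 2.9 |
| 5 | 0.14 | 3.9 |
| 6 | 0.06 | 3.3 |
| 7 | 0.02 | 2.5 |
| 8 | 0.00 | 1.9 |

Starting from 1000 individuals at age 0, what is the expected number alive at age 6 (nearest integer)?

Expected survivors = N0 · l_6 = 1000 × 0.06 = 60 → 60

60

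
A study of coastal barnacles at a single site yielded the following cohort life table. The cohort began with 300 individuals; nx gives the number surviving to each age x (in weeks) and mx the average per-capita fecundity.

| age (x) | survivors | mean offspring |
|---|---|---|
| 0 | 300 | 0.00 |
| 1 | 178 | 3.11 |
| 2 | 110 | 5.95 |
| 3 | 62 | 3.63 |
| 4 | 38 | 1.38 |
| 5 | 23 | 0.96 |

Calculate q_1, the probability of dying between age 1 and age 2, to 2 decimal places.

lx = nx/n0 = nx/300: 1, 0.59333…, 0.36667…, 0.20667…, 0.12667…, 0.07667…
q_1 = (l_1 − l_2) / l_1 = (0.593333… − 0.366667…) / 0.593333…
     = 0.226667… / 0.593333… = 0.382022… → 0.38

0.38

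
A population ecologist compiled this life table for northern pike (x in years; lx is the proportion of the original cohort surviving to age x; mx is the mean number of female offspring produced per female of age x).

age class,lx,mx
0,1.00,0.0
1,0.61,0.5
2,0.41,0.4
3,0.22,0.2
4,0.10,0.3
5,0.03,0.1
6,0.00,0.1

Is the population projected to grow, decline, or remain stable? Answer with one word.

declining

R0 = Σ lx·mx = 0 + 0.305 + 0.164 + 0.044 + 0.03 + 0.003 + 0 = 0.546
R0 < 1, so the population is declining.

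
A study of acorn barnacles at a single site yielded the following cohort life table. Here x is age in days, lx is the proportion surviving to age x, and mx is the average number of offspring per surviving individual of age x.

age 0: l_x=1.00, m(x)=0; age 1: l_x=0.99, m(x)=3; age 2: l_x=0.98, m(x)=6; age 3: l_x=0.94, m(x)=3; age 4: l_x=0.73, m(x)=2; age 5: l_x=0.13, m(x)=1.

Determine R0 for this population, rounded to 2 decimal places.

lx·mx by age: 0, 2.97, 5.88, 2.82, 1.46, 0.13
R0 = Σ lx·mx = 13.26 → 13.26

13.26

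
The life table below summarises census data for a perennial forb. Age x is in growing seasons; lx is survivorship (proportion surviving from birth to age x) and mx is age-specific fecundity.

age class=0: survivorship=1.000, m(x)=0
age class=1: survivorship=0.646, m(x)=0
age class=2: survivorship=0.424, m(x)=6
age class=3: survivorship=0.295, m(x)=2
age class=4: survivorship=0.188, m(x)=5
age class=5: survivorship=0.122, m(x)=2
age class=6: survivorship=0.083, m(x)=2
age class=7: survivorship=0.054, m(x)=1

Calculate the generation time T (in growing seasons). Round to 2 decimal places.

2.91

lx·mx: 0, 0, 2.544, 0.59, 0.94, 0.244, 0.166, 0.054 → R0 = 4.538
x·lx·mx: 0, 0, 5.088, 1.77, 3.76, 1.22, 0.996, 0.378 → Σ = 13.212
T = 13.212 / 4.538 = 2.911415… → 2.91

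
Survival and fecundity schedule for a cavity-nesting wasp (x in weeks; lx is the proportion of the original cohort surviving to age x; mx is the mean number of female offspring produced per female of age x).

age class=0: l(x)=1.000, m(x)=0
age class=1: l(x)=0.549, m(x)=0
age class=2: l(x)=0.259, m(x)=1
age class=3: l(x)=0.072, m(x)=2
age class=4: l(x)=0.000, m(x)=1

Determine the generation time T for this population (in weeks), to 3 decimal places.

2.357

lx·mx: 0, 0, 0.259, 0.144, 0 → R0 = 0.403
x·lx·mx: 0, 0, 0.518, 0.432, 0 → Σ = 0.95
T = 0.95 / 0.403 = 2.35732… → 2.357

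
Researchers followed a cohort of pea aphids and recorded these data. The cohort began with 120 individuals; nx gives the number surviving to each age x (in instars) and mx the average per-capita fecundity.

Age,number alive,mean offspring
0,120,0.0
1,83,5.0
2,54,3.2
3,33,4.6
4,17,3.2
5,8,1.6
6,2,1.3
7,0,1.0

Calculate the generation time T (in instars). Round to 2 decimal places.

1.87

lx = nx/n0 = nx/120: 1, 0.69167…, 0.45, 0.275, 0.14167…, 0.06667…, 0.01667…, 0
lx·mx: 0, 3.458333…, 1.44, 1.265, 0.453333…, 0.106667…, 0.021667…, 0 → R0 = 6.745…
x·lx·mx: 0, 3.458333…, 2.88, 3.795, 1.813333…, 0.533333…, 0.13…, 0 → Σ = 12.61…
T = 12.61… / 6.745… = 1.869533… → 1.87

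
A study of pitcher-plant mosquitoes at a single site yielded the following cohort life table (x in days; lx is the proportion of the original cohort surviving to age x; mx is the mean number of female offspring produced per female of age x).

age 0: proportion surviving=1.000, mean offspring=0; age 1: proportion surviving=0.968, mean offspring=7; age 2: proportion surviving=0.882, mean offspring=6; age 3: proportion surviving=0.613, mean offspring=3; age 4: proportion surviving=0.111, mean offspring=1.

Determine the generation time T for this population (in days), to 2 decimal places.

1.66

lx·mx: 0, 6.776, 5.292, 1.839, 0.111 → R0 = 14.018
x·lx·mx: 0, 6.776, 10.584, 5.517, 0.444 → Σ = 23.321
T = 23.321 / 14.018 = 1.663647… → 1.66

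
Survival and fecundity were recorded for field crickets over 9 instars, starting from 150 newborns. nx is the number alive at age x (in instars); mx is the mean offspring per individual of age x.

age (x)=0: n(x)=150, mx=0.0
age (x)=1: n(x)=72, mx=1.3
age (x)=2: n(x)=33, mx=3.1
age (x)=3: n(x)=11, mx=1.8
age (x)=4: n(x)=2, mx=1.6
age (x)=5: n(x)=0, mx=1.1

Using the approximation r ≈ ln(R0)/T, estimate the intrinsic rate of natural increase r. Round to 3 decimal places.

lx = nx/n0 = nx/150: 1, 0.48, 0.22, 0.07333…, 0.01333…, 0
R0 = Σ lx·mx = 0 + 0.624 + 0.682 + 0.132… + 0.02133… + 0 = 1.459333…
Σ x·lx·mx = 2.469333…; T = 2.469333…/1.459333… = 1.6921…
r ≈ ln(R0)/T = ln(1.459333…)/1.6921… = 0.22338… → 0.223

0.223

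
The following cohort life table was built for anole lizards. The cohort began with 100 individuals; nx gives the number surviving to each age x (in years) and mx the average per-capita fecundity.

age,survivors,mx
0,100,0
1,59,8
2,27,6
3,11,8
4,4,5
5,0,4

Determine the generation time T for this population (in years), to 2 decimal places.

1.54

lx = nx/n0 = nx/100: 1, 0.59, 0.27, 0.11, 0.04, 0
lx·mx: 0, 4.72, 1.62, 0.88, 0.2, 0 → R0 = 7.42
x·lx·mx: 0, 4.72, 3.24, 2.64, 0.8, 0 → Σ = 11.4
T = 11.4 / 7.42 = 1.536388… → 1.54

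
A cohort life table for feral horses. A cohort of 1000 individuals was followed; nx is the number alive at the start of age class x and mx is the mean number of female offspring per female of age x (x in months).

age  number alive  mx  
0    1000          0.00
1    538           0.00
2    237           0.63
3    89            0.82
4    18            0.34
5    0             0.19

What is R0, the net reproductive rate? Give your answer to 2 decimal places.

0.23

lx = nx/n0 = nx/1000: 1, 0.538, 0.237, 0.089, 0.018, 0
lx·mx by age: 0, 0, 0.14931, 0.07298, 0.00612, 0
R0 = Σ lx·mx = 0.22841 → 0.23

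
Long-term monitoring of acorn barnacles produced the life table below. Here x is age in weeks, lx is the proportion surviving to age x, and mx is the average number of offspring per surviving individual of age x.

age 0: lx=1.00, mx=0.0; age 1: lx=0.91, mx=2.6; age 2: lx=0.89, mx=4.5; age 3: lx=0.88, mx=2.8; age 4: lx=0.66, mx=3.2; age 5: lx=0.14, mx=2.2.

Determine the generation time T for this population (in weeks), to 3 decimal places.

lx·mx: 0, 2.366, 4.005, 2.464, 2.112, 0.308 → R0 = 11.255
x·lx·mx: 0, 2.366, 8.01, 7.392, 8.448, 1.54 → Σ = 27.756
T = 27.756 / 11.255 = 2.466104… → 2.466

2.466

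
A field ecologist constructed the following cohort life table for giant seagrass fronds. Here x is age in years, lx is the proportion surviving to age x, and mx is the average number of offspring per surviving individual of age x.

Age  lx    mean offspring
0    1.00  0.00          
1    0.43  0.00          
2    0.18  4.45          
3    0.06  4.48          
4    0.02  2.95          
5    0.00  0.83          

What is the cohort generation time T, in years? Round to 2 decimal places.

lx·mx: 0, 0, 0.801, 0.2688, 0.059, 0 → R0 = 1.1288
x·lx·mx: 0, 0, 1.602, 0.8064, 0.236, 0 → Σ = 2.6444
T = 2.6444 / 1.1288 = 2.342665… → 2.34

2.34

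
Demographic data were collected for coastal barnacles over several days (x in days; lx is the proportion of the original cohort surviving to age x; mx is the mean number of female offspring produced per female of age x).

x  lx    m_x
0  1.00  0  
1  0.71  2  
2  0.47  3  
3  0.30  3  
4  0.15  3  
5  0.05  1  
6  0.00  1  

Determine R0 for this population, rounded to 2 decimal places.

lx·mx by age: 0, 1.42, 1.41, 0.9, 0.45, 0.05, 0
R0 = Σ lx·mx = 4.23 → 4.23

4.23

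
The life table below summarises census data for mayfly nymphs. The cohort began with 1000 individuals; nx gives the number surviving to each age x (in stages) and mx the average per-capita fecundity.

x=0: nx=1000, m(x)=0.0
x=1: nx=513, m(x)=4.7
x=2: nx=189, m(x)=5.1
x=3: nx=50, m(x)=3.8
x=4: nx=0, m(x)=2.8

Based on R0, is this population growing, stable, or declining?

growing

lx = nx/n0 = nx/1000: 1, 0.513, 0.189, 0.05, 0
R0 = Σ lx·mx = 0 + 2.4111 + 0.9639 + 0.19 + 0 = 3.565
R0 > 1, so the population is growing.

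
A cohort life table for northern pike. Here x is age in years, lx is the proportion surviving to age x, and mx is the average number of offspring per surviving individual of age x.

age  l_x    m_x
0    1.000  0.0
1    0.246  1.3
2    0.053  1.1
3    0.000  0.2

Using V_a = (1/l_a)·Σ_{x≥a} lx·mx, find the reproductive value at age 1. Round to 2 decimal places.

lx·mx for x ≥ 1: 0.3198, 0.0583, 0 → sum = 0.3781
V_1 = 0.3781 / l_1 = 0.3781 / 0.246 = 1.536992… → 1.54

1.54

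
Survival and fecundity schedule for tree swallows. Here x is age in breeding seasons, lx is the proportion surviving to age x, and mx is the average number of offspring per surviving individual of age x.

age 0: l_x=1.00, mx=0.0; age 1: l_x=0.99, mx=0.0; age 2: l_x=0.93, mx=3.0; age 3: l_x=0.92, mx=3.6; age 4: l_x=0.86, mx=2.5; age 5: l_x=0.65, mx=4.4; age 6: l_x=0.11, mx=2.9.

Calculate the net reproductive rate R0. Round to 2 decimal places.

11.43

lx·mx by age: 0, 0, 2.79, 3.312, 2.15, 2.86, 0.319
R0 = Σ lx·mx = 11.431 → 11.43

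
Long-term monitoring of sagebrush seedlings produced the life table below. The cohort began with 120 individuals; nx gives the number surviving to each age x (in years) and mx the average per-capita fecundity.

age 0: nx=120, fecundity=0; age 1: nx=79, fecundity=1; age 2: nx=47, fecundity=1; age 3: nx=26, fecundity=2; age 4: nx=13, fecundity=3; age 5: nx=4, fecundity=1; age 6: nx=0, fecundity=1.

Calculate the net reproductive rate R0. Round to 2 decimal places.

1.84

lx = nx/n0 = nx/120: 1, 0.65833…, 0.39167…, 0.21667…, 0.10833…, 0.03333…, 0
lx·mx by age: 0, 0.658333…, 0.391667…, 0.433333…, 0.325…, 0.033333…, 0
R0 = Σ lx·mx = 1.841667… → 1.84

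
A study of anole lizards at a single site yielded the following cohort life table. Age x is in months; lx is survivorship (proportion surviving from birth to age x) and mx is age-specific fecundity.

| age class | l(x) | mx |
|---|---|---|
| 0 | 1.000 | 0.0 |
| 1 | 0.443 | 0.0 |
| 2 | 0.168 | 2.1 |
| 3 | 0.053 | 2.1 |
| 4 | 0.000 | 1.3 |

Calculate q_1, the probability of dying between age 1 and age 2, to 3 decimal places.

q_1 = (l_1 − l_2) / l_1 = (0.443 − 0.168) / 0.443
     = 0.275 / 0.443 = 0.620767… → 0.621

0.621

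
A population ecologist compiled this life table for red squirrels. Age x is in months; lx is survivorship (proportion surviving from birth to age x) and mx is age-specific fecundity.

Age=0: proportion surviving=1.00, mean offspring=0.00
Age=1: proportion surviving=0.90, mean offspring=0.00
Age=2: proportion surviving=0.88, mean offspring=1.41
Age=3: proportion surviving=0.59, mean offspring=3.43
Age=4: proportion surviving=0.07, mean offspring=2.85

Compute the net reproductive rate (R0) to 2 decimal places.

lx·mx by age: 0, 0, 1.2408, 2.0237, 0.1995
R0 = Σ lx·mx = 3.464 → 3.46

3.46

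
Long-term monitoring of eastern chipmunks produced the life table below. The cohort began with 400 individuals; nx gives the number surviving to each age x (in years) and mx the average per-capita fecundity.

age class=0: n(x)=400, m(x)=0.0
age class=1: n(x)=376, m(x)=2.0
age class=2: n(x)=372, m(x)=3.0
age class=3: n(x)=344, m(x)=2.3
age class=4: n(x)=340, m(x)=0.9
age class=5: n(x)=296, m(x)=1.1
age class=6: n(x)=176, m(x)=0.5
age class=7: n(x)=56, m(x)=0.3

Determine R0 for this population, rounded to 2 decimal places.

lx = nx/n0 = nx/400: 1, 0.94, 0.93, 0.86, 0.85, 0.74, 0.44, 0.14
lx·mx by age: 0, 1.88, 2.79, 1.978, 0.765, 0.814, 0.22, 0.042
R0 = Σ lx·mx = 8.489 → 8.49

8.49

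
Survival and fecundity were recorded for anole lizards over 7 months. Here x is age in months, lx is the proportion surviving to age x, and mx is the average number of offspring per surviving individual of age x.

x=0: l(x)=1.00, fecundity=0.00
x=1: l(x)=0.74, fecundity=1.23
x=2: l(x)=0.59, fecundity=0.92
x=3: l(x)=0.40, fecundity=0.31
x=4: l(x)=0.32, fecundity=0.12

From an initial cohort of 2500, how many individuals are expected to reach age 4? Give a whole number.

800

Expected survivors = N0 · l_4 = 2500 × 0.32 = 800 → 800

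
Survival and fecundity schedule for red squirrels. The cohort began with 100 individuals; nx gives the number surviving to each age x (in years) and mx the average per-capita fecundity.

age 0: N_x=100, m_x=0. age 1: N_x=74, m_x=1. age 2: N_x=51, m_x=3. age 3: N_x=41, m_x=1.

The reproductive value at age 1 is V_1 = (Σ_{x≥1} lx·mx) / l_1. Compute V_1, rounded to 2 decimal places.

lx = nx/n0 = nx/100: 1, 0.74, 0.51, 0.41
lx·mx for x ≥ 1: 0.74, 1.53, 0.41 → sum = 2.68
V_1 = 2.68 / l_1 = 2.68 / 0.74 = 3.621622… → 3.62

3.62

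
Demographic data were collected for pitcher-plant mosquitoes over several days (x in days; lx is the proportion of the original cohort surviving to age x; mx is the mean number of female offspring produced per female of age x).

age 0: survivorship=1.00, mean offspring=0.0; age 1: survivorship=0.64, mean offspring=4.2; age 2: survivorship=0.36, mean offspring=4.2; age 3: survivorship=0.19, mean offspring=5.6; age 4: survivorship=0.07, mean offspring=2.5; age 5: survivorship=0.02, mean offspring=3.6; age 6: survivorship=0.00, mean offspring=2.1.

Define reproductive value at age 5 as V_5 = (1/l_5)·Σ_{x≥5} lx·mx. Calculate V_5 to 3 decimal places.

3.600

lx·mx for x ≥ 5: 0.072, 0 → sum = 0.072
V_5 = 0.072 / l_5 = 0.072 / 0.02 = 3.6 → 3.600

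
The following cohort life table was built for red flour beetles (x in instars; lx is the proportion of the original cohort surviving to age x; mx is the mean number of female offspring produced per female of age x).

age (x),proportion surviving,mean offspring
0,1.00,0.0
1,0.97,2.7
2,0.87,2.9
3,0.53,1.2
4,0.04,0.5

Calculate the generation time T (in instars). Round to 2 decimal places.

lx·mx: 0, 2.619, 2.523, 0.636, 0.02 → R0 = 5.798
x·lx·mx: 0, 2.619, 5.046, 1.908, 0.08 → Σ = 9.653
T = 9.653 / 5.798 = 1.664884… → 1.66

1.66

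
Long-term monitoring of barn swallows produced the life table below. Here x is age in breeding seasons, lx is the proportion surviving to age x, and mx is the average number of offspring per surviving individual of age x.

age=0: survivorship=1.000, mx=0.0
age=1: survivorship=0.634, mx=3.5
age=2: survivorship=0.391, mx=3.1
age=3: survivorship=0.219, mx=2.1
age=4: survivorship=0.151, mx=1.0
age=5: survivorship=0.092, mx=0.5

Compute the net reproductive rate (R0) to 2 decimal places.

4.09

lx·mx by age: 0, 2.219, 1.2121, 0.4599, 0.151, 0.046
R0 = Σ lx·mx = 4.088 → 4.09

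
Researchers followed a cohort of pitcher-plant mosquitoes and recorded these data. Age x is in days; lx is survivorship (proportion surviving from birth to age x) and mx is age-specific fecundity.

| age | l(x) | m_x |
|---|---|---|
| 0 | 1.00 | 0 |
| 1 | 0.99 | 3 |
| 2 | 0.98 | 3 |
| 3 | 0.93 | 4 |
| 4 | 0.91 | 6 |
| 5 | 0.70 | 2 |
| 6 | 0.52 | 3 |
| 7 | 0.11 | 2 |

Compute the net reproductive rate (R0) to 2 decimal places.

lx·mx by age: 0, 2.97, 2.94, 3.72, 5.46, 1.4, 1.56, 0.22
R0 = Σ lx·mx = 18.27 → 18.27

18.27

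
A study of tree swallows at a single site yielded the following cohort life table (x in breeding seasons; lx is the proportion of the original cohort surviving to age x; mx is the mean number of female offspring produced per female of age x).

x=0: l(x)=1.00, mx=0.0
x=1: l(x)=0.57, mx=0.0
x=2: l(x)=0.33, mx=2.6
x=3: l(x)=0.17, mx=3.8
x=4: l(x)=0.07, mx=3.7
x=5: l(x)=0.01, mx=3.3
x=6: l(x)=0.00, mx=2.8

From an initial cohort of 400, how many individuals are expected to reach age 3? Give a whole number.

68

Expected survivors = N0 · l_3 = 400 × 0.17 = 68 → 68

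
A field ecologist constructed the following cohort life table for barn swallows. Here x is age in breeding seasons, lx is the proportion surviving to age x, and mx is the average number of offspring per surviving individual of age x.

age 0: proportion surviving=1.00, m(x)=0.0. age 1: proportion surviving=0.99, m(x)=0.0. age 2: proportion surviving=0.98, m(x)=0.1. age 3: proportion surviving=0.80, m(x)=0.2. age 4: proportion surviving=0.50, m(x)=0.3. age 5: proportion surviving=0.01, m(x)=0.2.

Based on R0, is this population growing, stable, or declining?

R0 = Σ lx·mx = 0 + 0 + 0.098 + 0.16 + 0.15 + 0.002 = 0.41
R0 < 1, so the population is declining.

declining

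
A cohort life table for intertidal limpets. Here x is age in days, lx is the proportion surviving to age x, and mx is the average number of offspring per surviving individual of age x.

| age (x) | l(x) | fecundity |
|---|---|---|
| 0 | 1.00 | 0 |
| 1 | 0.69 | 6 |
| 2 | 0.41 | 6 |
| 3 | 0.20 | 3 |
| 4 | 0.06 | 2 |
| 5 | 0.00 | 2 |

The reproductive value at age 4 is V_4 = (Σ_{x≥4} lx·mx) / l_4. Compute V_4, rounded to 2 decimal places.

lx·mx for x ≥ 4: 0.12, 0 → sum = 0.12
V_4 = 0.12 / l_4 = 0.12 / 0.06 = 2 → 2.00

2.00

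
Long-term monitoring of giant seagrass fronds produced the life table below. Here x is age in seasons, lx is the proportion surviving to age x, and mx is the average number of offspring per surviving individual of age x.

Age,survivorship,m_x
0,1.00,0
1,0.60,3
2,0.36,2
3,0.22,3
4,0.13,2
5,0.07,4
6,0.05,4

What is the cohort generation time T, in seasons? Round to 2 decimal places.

2.26

lx·mx: 0, 1.8, 0.72, 0.66, 0.26, 0.28, 0.2 → R0 = 3.92
x·lx·mx: 0, 1.8, 1.44, 1.98, 1.04, 1.4, 1.2 → Σ = 8.86
T = 8.86 / 3.92 = 2.260204… → 2.26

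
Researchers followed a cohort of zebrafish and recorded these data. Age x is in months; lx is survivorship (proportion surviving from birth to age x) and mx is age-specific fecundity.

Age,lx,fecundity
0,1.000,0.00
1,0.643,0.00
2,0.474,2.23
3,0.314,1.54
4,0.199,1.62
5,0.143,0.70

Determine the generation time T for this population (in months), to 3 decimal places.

lx·mx: 0, 0, 1.05702, 0.48356, 0.32238, 0.1001 → R0 = 1.96306
x·lx·mx: 0, 0, 2.11404, 1.45068, 1.28952, 0.5005 → Σ = 5.35474
T = 5.35474 / 1.96306 = 2.727752… → 2.728

2.728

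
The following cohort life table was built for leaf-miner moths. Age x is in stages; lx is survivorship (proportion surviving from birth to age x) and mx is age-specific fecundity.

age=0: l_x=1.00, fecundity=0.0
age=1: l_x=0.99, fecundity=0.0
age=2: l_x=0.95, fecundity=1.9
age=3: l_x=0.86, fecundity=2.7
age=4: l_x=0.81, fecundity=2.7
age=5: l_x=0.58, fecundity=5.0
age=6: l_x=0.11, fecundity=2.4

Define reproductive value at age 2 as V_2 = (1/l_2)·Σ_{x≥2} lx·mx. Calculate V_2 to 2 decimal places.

9.98

lx·mx for x ≥ 2: 1.805, 2.322, 2.187, 2.9, 0.264 → sum = 9.478
V_2 = 9.478 / l_2 = 9.478 / 0.95 = 9.976842… → 9.98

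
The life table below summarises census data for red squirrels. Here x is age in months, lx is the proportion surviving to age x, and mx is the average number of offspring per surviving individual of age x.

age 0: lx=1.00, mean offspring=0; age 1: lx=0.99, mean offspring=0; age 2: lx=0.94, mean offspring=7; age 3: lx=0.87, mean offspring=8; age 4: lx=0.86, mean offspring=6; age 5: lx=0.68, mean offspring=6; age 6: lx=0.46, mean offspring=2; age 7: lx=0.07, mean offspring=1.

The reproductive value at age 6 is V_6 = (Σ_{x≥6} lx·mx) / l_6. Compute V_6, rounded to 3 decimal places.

lx·mx for x ≥ 6: 0.92, 0.07 → sum = 0.99
V_6 = 0.99 / l_6 = 0.99 / 0.46 = 2.152174… → 2.152

2.152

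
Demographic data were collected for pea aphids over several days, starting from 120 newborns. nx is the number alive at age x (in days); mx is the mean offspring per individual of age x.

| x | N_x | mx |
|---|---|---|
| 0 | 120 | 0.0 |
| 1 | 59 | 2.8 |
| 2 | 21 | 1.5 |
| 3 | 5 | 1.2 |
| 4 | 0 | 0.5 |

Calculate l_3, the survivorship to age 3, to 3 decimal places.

0.042

l_3 = n_3/n_0 = 5/120 = 0.041667… → 0.042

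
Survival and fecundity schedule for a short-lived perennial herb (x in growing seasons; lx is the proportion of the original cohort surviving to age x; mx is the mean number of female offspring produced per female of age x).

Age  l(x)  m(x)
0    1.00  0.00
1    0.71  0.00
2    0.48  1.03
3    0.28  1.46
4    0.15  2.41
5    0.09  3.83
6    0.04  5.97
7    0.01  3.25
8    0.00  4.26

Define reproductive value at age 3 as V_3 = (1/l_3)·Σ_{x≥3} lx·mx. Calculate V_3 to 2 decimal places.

lx·mx for x ≥ 3: 0.4088, 0.3615, 0.3447, 0.2388, 0.0325, 0 → sum = 1.3863
V_3 = 1.3863 / l_3 = 1.3863 / 0.28 = 4.951071… → 4.95

4.95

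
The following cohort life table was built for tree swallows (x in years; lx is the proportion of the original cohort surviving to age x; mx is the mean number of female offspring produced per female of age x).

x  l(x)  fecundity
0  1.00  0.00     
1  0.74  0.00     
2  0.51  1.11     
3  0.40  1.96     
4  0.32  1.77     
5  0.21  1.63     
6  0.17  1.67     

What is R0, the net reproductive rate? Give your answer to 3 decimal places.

lx·mx by age: 0, 0, 0.5661, 0.784, 0.5664, 0.3423, 0.2839
R0 = Σ lx·mx = 2.5427 → 2.543

2.543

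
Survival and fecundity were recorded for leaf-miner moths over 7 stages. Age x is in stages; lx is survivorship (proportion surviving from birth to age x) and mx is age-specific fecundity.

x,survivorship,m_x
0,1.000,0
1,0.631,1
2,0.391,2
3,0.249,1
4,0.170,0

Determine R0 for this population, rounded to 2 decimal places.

1.66

lx·mx by age: 0, 0.631, 0.782, 0.249, 0
R0 = Σ lx·mx = 1.662 → 1.66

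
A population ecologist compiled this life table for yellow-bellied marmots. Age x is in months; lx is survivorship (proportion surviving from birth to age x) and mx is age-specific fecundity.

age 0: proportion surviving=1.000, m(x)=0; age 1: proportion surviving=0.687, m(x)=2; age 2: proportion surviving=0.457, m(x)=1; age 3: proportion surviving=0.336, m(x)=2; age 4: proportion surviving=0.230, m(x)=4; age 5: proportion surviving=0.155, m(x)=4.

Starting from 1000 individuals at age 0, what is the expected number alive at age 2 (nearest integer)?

457

Expected survivors = N0 · l_2 = 1000 × 0.457 = 457 → 457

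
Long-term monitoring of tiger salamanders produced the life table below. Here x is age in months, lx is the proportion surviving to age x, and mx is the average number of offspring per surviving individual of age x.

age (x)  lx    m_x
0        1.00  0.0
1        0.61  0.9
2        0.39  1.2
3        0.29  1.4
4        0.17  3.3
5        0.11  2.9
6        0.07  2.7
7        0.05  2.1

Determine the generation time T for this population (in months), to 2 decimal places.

3.24

lx·mx: 0, 0.549, 0.468, 0.406, 0.561, 0.319, 0.189, 0.105 → R0 = 2.597
x·lx·mx: 0, 0.549, 0.936, 1.218, 2.244, 1.595, 1.134, 0.735 → Σ = 8.411
T = 8.411 / 2.597 = 3.238737… → 3.24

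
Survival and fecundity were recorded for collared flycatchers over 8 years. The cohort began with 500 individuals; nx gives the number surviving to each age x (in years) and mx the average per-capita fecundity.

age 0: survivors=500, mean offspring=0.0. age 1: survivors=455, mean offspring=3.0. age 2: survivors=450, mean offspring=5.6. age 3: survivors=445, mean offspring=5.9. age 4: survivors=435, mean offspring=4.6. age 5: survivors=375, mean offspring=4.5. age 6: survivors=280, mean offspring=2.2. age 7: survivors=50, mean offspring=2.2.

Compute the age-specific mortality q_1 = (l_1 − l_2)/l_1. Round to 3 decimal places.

lx = nx/n0 = nx/500: 1, 0.91, 0.9, 0.89, 0.87, 0.75, 0.56, 0.1
q_1 = (l_1 − l_2) / l_1 = (0.91 − 0.9) / 0.91
     = 0.01 / 0.91 = 0.010989… → 0.011

0.011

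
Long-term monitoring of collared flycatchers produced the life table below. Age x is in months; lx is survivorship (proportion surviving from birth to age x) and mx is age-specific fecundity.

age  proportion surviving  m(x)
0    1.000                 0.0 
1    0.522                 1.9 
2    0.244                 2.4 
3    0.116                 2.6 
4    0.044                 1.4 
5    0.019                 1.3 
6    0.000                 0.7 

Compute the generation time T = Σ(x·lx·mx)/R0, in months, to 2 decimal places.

1.75

lx·mx: 0, 0.9918, 0.5856, 0.3016, 0.0616, 0.0247, 0 → R0 = 1.9653
x·lx·mx: 0, 0.9918, 1.1712, 0.9048, 0.2464, 0.1235, 0 → Σ = 3.4377
T = 3.4377 / 1.9653 = 1.749199… → 1.75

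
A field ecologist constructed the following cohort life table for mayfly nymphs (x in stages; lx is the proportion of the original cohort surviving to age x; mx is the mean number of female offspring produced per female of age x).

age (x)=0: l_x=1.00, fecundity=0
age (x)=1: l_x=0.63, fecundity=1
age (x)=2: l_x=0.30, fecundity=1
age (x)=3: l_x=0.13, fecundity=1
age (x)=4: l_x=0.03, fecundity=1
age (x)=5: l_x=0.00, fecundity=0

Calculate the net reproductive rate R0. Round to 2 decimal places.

1.09

lx·mx by age: 0, 0.63, 0.3, 0.13, 0.03, 0
R0 = Σ lx·mx = 1.09 → 1.09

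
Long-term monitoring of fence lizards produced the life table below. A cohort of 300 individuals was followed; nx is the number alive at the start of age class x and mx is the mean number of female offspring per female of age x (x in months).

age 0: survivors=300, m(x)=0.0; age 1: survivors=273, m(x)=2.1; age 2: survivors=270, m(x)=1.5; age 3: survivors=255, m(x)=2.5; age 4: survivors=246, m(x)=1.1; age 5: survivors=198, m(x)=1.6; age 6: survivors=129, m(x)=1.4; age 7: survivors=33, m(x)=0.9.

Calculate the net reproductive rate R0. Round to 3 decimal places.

8.045

lx = nx/n0 = nx/300: 1, 0.91, 0.9, 0.85, 0.82, 0.66, 0.43, 0.11
lx·mx by age: 0, 1.911, 1.35, 2.125, 0.902, 1.056, 0.602, 0.099
R0 = Σ lx·mx = 8.045 → 8.045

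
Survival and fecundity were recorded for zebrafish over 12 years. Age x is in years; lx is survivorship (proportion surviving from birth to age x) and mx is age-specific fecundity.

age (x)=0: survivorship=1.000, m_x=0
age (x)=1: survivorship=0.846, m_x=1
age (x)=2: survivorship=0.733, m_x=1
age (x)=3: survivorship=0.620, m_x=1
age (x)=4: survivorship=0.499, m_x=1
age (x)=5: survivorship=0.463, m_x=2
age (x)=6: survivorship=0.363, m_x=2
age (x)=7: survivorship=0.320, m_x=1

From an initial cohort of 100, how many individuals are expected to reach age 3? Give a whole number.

62

Expected survivors = N0 · l_3 = 100 × 0.620 = 62 → 62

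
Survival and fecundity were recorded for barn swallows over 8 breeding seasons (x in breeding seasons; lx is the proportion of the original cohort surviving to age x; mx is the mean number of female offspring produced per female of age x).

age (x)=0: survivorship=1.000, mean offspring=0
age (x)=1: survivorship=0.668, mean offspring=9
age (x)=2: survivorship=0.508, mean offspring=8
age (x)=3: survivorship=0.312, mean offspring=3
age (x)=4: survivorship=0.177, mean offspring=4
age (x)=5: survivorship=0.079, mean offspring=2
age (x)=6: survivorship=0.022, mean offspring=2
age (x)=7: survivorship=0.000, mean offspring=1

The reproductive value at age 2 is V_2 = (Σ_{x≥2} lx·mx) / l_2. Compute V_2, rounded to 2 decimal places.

lx·mx for x ≥ 2: 4.064, 0.936, 0.708, 0.158, 0.044, 0 → sum = 5.91
V_2 = 5.91 / l_2 = 5.91 / 0.508 = 11.633858… → 11.63

11.63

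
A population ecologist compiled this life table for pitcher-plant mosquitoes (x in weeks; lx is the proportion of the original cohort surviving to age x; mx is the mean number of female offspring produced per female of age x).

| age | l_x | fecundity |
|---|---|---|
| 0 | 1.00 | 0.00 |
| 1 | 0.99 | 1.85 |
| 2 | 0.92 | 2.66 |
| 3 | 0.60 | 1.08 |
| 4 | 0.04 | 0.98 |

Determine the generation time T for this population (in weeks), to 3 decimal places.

lx·mx: 0, 1.8315, 2.4472, 0.648, 0.0392 → R0 = 4.9659
x·lx·mx: 0, 1.8315, 4.8944, 1.944, 0.1568 → Σ = 8.8267
T = 8.8267 / 4.9659 = 1.777462… → 1.777

1.777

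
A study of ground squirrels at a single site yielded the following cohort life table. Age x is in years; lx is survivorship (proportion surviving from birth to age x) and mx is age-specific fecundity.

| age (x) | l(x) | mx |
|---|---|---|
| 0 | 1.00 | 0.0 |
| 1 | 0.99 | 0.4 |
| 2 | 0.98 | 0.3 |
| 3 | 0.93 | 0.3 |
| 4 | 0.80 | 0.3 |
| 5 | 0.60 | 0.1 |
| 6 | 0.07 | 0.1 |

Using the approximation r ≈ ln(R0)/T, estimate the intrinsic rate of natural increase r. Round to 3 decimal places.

R0 = Σ lx·mx = 0 + 0.396 + 0.294 + 0.279 + 0.24 + 0.06 + 0.007 = 1.276
Σ x·lx·mx = 3.123; T = 3.123/1.276 = 2.44749…
r ≈ ln(R0)/T = ln(1.276)/2.44749… = 0.09958… → 0.100

0.100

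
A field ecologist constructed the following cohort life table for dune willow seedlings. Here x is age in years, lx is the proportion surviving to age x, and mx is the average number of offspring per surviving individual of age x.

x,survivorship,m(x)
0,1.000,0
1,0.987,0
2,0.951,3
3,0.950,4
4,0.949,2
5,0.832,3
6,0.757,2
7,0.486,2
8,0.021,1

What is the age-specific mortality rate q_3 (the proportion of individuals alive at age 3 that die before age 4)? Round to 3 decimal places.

q_3 = (l_3 − l_4) / l_3 = (0.95 − 0.949) / 0.95
     = 0.001 / 0.95 = 0.001053… → 0.001

0.001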